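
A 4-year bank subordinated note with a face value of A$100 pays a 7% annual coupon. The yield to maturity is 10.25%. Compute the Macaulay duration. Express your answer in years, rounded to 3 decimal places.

3.601 years

Periodic yield y = 0.1025. Discount each cash flow and weight by its year:
  t   CF        PV=CF/(1+0.1025)^t    t·PV
  1         7.00         6.3492         6.3492
  2         7.00         5.7589        11.5178
  3         7.00         5.2235        15.6705
  4       107.00        72.4218       289.6872
  Σ                     89.7534       323.2248
Price P = Σ PV = 89.7534.
Macaulay duration = Σ(t·PV) / P = 323.2248 / 89.7534 = 3.60125 years.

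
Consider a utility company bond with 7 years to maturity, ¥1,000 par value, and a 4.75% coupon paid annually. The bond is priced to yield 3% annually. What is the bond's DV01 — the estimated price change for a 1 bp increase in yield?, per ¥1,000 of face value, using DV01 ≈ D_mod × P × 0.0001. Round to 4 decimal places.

¥0.6641

Periodic yield y = 0.03.
  t   CF        PV=CF/(1+0.03)^t    t·PV
  1        47.50        46.1165        46.1165
  2        47.50        44.7733        89.5466
  3        47.50        43.4692       130.4077
  4        47.50        42.2031       168.8125
  5        47.50        40.9739       204.8696
  6        47.50        39.7805       238.6830
  7     1,047.50       851.7134     5,961.9935
  Σ                  1,109.0300     6,840.4294
P = 1,109.0300; D_Mac = 6.16794 yrs; D_mod = 5.98829 yrs.
DV01 ≈ 5.98829 × 1,109.0300 × 0.0001 = 0.664119.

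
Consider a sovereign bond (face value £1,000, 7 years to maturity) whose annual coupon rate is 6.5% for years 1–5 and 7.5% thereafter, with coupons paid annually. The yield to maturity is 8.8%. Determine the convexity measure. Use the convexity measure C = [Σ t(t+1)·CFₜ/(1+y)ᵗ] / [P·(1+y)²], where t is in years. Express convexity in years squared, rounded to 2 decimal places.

With y = 0.088:
  t   CF        PV=CF/(1+0.088)^t    t·PV        t(t+1)·PV
  1        65.00        59.7426        59.7426         119.4853
  2        65.00        54.9105       109.8210         329.4631
  3        65.00        50.4692       151.4077         605.6307
  4        65.00        46.3872       185.5486         927.7432
  5        65.00        42.6353       213.1763       1,279.0577
  6        75.00        45.2156       271.2933       1,899.0534
  7     1,075.00       595.6706     4,169.6945      33,357.5560
  Σ                    895.0310     5,160.6841      38,517.9895
P = 895.0310.
Convexity = Σ t(t+1)·PV / [P·(1+y)²] = 38,517.9895 / (895.0310 × 1.183744) = 36.35530.

36.36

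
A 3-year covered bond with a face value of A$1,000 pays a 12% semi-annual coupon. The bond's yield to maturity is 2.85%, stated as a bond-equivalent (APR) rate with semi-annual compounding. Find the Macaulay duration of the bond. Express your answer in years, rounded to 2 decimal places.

Periodic yield y = 0.01425. Discount each cash flow and weight by its period:
  t   CF        PV=CF/(1+0.01425)^t    t·PV
  1        60.00        59.1570        59.1570
  2        60.00        58.3259       116.6517
  3        60.00        57.5064       172.5192
  4        60.00        56.6984       226.7938
  5        60.00        55.9018       279.5092
  6     1,060.00       973.7238     5,842.3426
  Σ                  1,261.3133     6,696.9736
Price P = Σ PV = 1,261.3133.
Macaulay duration = Σ(t·PV) / P = 6,696.9736 / 1,261.3133 = 5.30952 half-year periods.
In years: 5.30952 / 2 = 2.65476 years.

2.65 years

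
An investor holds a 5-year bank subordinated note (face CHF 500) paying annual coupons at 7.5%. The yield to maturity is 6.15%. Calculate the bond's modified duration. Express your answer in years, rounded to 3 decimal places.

Periodic yield y = 0.0615. First find Macaulay duration:
  t   CF        PV=CF/(1+0.0615)^t    t·PV
  1        37.50        35.3274        35.3274
  2        37.50        33.2806        66.5612
  3        37.50        31.3524        94.0573
  4        37.50        29.5360       118.1439
  5       537.50       398.8214     1,994.1071
  Σ                    528.3178     2,308.1969
P = 528.3178; Macaulay duration = 2,308.1969 / 528.3178 = 4.36896 years.
Modified duration = D_Mac / (1 + y) = 4.36896 / 1.0615 = 4.11583 years.

4.116 years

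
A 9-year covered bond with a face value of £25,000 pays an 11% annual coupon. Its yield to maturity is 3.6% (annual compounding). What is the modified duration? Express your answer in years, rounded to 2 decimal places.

Periodic yield y = 0.036. First find Macaulay duration:
  t   CF        PV=CF/(1+0.036)^t    t·PV
  1     2,750.00     2,654.4402     2,654.4402
  2     2,750.00     2,562.2009     5,124.4018
  3     2,750.00     2,473.1669     7,419.5007
  4     2,750.00     2,387.2267     9,548.9070
  5     2,750.00     2,304.2729    11,521.3646
  6     2,750.00     2,224.2017    13,345.2100
  7     2,750.00     2,146.9128    15,028.3896
  8     2,750.00     2,072.3097    16,578.4772
  9    27,750.00    20,184.8343   181,663.5088
  Σ                 39,009.5661   262,884.2000
P = 39,009.5661; Macaulay duration = 262,884.2000 / 39,009.5661 = 6.73897 years.
Modified duration = D_Mac / (1 + y) = 6.73897 / 1.036 = 6.50479 years.

6.50 years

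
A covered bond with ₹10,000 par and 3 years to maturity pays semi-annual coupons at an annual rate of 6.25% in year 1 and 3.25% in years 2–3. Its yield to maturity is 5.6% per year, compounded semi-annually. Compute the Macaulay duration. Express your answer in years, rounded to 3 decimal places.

2.814 years

Periodic yield y = 0.028. Discount each cash flow and weight by its period:
  t   CF        PV=CF/(1+0.028)^t    t·PV
  1       312.50       303.9883       303.9883
  2       312.50       295.7085       591.4170
  3       162.50       149.5802       448.7405
  4       162.50       145.5060       582.0240
  5       162.50       141.5428       707.7140
  6    10,162.50     8,610.7677    51,664.6059
  Σ                  9,647.0934    54,298.4897
Price P = Σ PV = 9,647.0934.
Macaulay duration = Σ(t·PV) / P = 54,298.4897 / 9,647.0934 = 5.62848 half-year periods.
In years: 5.62848 / 2 = 2.81424 years.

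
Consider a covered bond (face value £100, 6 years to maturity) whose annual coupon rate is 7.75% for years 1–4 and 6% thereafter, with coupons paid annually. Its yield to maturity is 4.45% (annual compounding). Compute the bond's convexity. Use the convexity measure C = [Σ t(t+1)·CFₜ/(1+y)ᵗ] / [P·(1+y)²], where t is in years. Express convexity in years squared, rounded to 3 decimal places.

With y = 0.0445:
  t   CF        PV=CF/(1+0.0445)^t    t·PV        t(t+1)·PV
  1         7.75         7.4198         7.4198          14.8396
  2         7.75         7.1037        14.2074          42.6222
  3         7.75         6.8011        20.4032          81.6127
  4         7.75         6.5113        26.0452         130.2261
  5         6.00         4.8262        24.1312         144.7872
  6       106.00        81.6310       489.7861       3,428.5027
  Σ                    114.2931       581.9929       3,842.5905
P = 114.2931.
Convexity = Σ t(t+1)·PV / [P·(1+y)²] = 3,842.5905 / (114.2931 × 1.090980) = 30.81677.

30.817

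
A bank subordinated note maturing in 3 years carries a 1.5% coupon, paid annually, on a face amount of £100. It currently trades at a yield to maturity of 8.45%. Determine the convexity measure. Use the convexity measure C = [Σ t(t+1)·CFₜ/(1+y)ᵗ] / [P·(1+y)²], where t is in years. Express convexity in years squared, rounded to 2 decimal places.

9.98

With y = 0.0845:
  t   CF        PV=CF/(1+0.0845)^t    t·PV        t(t+1)·PV
  1         1.50         1.3831         1.3831           2.7663
  2         1.50         1.2754         2.5507           7.6521
  3       101.50        79.5751       238.7254         954.9016
  Σ                     82.2336       242.6592         965.3200
P = 82.2336.
Convexity = Σ t(t+1)·PV / [P·(1+y)²] = 965.3200 / (82.2336 × 1.176140) = 9.98074.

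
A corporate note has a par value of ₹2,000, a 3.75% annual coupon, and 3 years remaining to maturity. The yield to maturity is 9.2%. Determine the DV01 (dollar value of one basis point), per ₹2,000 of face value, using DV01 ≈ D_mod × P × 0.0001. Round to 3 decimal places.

₹0.456

Periodic yield y = 0.092.
  t   CF        PV=CF/(1+0.092)^t    t·PV
  1        75.00        68.6813        68.6813
  2        75.00        62.8950       125.7900
  3     2,075.00     1,593.4931     4,780.4793
  Σ                  1,725.0694     4,974.9506
P = 1,725.0694; D_Mac = 2.88391 yrs; D_mod = 2.64095 yrs.
DV01 ≈ 2.64095 × 1,725.0694 × 0.0001 = 0.455582.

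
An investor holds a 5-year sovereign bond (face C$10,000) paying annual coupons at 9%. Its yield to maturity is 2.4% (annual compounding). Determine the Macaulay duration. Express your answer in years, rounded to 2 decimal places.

4.34 years

Periodic yield y = 0.024. Discount each cash flow and weight by its year:
  t   CF        PV=CF/(1+0.024)^t    t·PV
  1       900.00       878.9062       878.9062
  2       900.00       858.3069     1,716.6138
  3       900.00       838.1903     2,514.5710
  4       900.00       818.5452     3,274.1809
  5    10,900.00     9,681.1448    48,405.7239
  Σ                 13,075.0935    56,789.9958
Price P = Σ PV = 13,075.0935.
Macaulay duration = Σ(t·PV) / P = 56,789.9958 / 13,075.0935 = 4.34337 years.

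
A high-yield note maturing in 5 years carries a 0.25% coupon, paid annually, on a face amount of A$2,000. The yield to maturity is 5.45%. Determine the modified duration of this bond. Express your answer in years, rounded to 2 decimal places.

Periodic yield y = 0.0545. First find Macaulay duration:
  t   CF        PV=CF/(1+0.0545)^t    t·PV
  1         5.00         4.7416         4.7416
  2         5.00         4.4965         8.9930
  3         5.00         4.2641        12.7924
  4         5.00         4.0437        16.1750
  5     2,005.00     1,537.7348     7,688.6742
  Σ                  1,555.2808     7,731.3762
P = 1,555.2808; Macaulay duration = 7,731.3762 / 1,555.2808 = 4.97105 years.
Modified duration = D_Mac / (1 + y) = 4.97105 / 1.0545 = 4.71413 years.

4.71 years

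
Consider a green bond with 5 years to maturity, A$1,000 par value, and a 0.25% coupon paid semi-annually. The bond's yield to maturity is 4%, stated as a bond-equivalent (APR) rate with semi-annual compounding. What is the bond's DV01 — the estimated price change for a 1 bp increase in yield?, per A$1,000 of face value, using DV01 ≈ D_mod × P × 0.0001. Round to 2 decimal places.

A$0.41

Periodic yield y = 0.02.
  t   CF        PV=CF/(1+0.02)^t    t·PV
  1         1.25         1.2255         1.2255
  2         1.25         1.2015         2.4029
  3         1.25         1.1779         3.5337
  4         1.25         1.1548         4.6192
  5         1.25         1.1322         5.6608
  6         1.25         1.1100         6.6598
  7         1.25         1.0882         7.6174
  8         1.25         1.0669         8.5349
  9         1.25         1.0459         9.4135
  10    1,001.25       821.3737     8,213.7374
  Σ                    831.5765     8,263.4051
P = 831.5765; D_Mac = 9.93704 half-year periods = 4.96852 yrs; D_mod = 4.87110 yrs.
DV01 ≈ 4.87110 × 831.5765 × 0.0001 = 0.405069.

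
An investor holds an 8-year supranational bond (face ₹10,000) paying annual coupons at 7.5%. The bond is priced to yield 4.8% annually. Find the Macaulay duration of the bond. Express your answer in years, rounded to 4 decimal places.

Periodic yield y = 0.048. Discount each cash flow and weight by its year:
  t   CF        PV=CF/(1+0.048)^t    t·PV
  1       750.00       715.6489       715.6489
  2       750.00       682.8710     1,365.7421
  3       750.00       651.5945     1,954.7835
  4       750.00       621.7505     2,487.0019
  5       750.00       593.2734     2,966.3668
  6       750.00       566.1005     3,396.6032
  7       750.00       540.1723     3,781.2059
  8    10,750.00     7,387.8523    59,102.8182
  Σ                 11,759.2633    75,770.1706
Price P = Σ PV = 11,759.2633.
Macaulay duration = Σ(t·PV) / P = 75,770.1706 / 11,759.2633 = 6.44345 years.

6.4434 years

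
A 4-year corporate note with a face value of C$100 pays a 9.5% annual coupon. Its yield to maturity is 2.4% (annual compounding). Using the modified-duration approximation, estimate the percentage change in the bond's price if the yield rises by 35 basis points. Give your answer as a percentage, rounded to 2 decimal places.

Periodic yield y = 0.024. Modified duration first:
  t   CF        PV=CF/(1+0.024)^t    t·PV
  1         9.50         9.2773         9.2773
  2         9.50         9.0599        18.1198
  3         9.50         8.8476        26.5427
  4       109.50        99.5897       398.3587
  Σ                    126.7745       452.2985
P = 126.7745; D_Mac = 3.56774 yrs; D_mod = 3.56774/(1+0.024) = 3.48412 yrs.
ΔP/P ≈ -D_mod · Δy = -3.48412 × (+0.0035) = -0.012194 = -1.2194%.

-1.22%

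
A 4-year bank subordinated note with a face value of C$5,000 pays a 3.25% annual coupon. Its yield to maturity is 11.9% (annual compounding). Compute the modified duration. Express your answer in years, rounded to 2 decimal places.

Periodic yield y = 0.119. First find Macaulay duration:
  t   CF        PV=CF/(1+0.119)^t    t·PV
  1       162.50       145.2189       145.2189
  2       162.50       129.7756       259.5513
  3       162.50       115.9747       347.9240
  4     5,162.50     3,292.6056    13,170.4226
  Σ                  3,683.5749    13,923.1168
P = 3,683.5749; Macaulay duration = 13,923.1168 / 3,683.5749 = 3.77978 years.
Modified duration = D_Mac / (1 + y) = 3.77978 / 1.119 = 3.37782 years.

3.38 years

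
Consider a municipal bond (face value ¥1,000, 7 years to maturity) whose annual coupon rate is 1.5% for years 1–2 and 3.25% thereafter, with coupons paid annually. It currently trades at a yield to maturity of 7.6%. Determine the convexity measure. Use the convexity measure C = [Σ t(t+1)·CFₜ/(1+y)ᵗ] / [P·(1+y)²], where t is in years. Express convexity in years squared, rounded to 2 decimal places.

43.34

With y = 0.076:
  t   CF        PV=CF/(1+0.076)^t    t·PV        t(t+1)·PV
  1        15.00        13.9405        13.9405          27.8810
  2        15.00        12.9559        25.9117          77.7352
  3        32.50        26.0883        78.2650         313.0602
  4        32.50        24.2457        96.9827         484.9135
  5        32.50        22.5332       112.6658         675.9947
  6        32.50        20.9416       125.6496         879.5469
  7     1,032.50       618.3070     4,328.1490      34,625.1918
  Σ                    739.0122     4,781.5643      37,084.3233
P = 739.0122.
Convexity = Σ t(t+1)·PV / [P·(1+y)²] = 37,084.3233 / (739.0122 × 1.157776) = 43.34253.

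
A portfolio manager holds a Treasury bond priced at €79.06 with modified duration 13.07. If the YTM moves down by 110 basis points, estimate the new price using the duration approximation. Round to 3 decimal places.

Duration approximation: ΔP/P ≈ -D_mod · Δy = -13.07 × (-0.011) = +0.143770.
New price ≈ 79.06 × (1 + 0.143770) = 90.4264562.

€90.426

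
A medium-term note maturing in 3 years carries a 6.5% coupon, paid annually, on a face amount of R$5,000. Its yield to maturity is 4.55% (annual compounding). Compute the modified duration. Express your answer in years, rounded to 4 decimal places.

Periodic yield y = 0.0455. First find Macaulay duration:
  t   CF        PV=CF/(1+0.0455)^t    t·PV
  1       325.00       310.8560       310.8560
  2       325.00       297.3276       594.6553
  3     5,325.00     4,659.5878    13,978.7634
  Σ                  5,267.7715    14,884.2748
P = 5,267.7715; Macaulay duration = 14,884.2748 / 5,267.7715 = 2.82554 years.
Modified duration = D_Mac / (1 + y) = 2.82554 / 1.0455 = 2.70257 years.

2.7026 years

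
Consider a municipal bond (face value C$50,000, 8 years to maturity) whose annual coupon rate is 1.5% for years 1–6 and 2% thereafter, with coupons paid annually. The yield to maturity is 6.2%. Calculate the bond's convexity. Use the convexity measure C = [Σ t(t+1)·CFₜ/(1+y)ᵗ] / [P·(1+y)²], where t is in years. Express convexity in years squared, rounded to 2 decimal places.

58.62

With y = 0.062:
  t   CF        PV=CF/(1+0.062)^t    t·PV        t(t+1)·PV
  1       750.00       706.2147       706.2147       1,412.4294
  2       750.00       664.9856     1,329.9712       3,989.9135
  3       750.00       626.1634     1,878.4903       7,513.9614
  4       750.00       589.6078     2,358.4311      11,792.1554
  5       750.00       555.1862     2,775.9311      16,655.5867
  6       750.00       522.7742     3,136.6453      21,956.5173
  7     1,000.00       656.3393     4,594.3748      36,754.9985
  8    51,000.00    31,519.1170   252,152.9359   2,269,376.4229
  Σ                 35,840.3882   268,932.9944   2,369,451.9850
P = 35,840.3882.
Convexity = Σ t(t+1)·PV / [P·(1+y)²] = 2,369,451.9850 / (35,840.3882 × 1.127844) = 58.61735.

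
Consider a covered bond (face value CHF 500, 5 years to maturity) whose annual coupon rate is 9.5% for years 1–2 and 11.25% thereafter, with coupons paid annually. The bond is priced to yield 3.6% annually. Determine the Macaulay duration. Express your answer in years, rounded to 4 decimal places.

Periodic yield y = 0.036. Discount each cash flow and weight by its year:
  t   CF        PV=CF/(1+0.036)^t    t·PV
  1        47.50        45.8494        45.8494
  2        47.50        44.2562        88.5124
  3        56.25        50.5875       151.7625
  4        56.25        48.8296       195.3186
  5       556.25       466.0916     2,330.4578
  Σ                    655.6143     2,811.9007
Price P = Σ PV = 655.6143.
Macaulay duration = Σ(t·PV) / P = 2,811.9007 / 655.6143 = 4.28896 years.

4.2890 years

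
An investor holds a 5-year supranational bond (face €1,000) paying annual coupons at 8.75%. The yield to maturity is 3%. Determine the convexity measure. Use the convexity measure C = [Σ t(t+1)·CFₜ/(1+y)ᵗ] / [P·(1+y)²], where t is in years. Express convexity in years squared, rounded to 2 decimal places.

With y = 0.03:
  t   CF        PV=CF/(1+0.03)^t    t·PV        t(t+1)·PV
  1        87.50        84.9515        84.9515         169.9029
  2        87.50        82.4771       164.9543         494.8629
  3        87.50        80.0749       240.2247         960.8987
  4        87.50        77.7426       310.9705       1,554.8523
  5     1,087.50       938.0871     4,690.4353      28,142.6116
  Σ                  1,263.3332     5,491.5362      31,323.1284
P = 1,263.3332.
Convexity = Σ t(t+1)·PV / [P·(1+y)²] = 31,323.1284 / (1,263.3332 × 1.060900) = 23.37076.

23.37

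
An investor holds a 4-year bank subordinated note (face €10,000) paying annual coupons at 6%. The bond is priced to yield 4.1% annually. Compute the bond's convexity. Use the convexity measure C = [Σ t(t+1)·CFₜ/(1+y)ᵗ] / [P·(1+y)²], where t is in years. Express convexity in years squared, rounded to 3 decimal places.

16.523

With y = 0.041:
  t   CF        PV=CF/(1+0.041)^t    t·PV        t(t+1)·PV
  1       600.00       576.3689       576.3689       1,152.7378
  2       600.00       553.6685     1,107.3369       3,322.0108
  3       600.00       531.8621     1,595.5864       6,382.3455
  4    10,600.00     9,026.1583    36,104.6333     180,523.1666
  Σ                 10,688.0578    39,383.9255     191,380.2606
P = 10,688.0578.
Convexity = Σ t(t+1)·PV / [P·(1+y)²] = 191,380.2606 / (10,688.0578 × 1.083681) = 16.52330.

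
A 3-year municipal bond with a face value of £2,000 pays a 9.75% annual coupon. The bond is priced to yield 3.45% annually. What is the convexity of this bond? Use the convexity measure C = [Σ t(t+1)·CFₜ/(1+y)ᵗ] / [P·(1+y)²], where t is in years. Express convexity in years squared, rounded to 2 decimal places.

With y = 0.0345:
  t   CF        PV=CF/(1+0.0345)^t    t·PV        t(t+1)·PV
  1       195.00       188.4969       188.4969         376.9937
  2       195.00       182.2106       364.4212       1,093.2636
  3     2,195.00     1,982.6362     5,947.9087      23,791.6348
  Σ                  2,353.3437     6,500.8268      25,261.8921
P = 2,353.3437.
Convexity = Σ t(t+1)·PV / [P·(1+y)²] = 25,261.8921 / (2,353.3437 × 1.070190) = 10.03043.

10.03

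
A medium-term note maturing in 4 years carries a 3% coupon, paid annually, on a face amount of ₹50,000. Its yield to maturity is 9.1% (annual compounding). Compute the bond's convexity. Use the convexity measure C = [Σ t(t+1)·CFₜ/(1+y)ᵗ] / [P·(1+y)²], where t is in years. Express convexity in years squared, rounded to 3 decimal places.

15.722

With y = 0.091:
  t   CF        PV=CF/(1+0.091)^t    t·PV        t(t+1)·PV
  1     1,500.00     1,374.8854     1,374.8854       2,749.7709
  2     1,500.00     1,260.2066     2,520.4132       7,561.2397
  3     1,500.00     1,155.0931     3,465.2794      13,861.1178
  4    51,500.00    36,350.3190   145,401.2761     727,006.3804
  Σ                 40,140.5042   152,761.8542     751,178.5087
P = 40,140.5042.
Convexity = Σ t(t+1)·PV / [P·(1+y)²] = 751,178.5087 / (40,140.5042 × 1.190281) = 15.72211.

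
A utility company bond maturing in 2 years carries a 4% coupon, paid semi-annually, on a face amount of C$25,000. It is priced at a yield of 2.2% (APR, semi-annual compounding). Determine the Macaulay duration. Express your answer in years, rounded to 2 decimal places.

Periodic yield y = 0.011. Discount each cash flow and weight by its period:
  t   CF        PV=CF/(1+0.011)^t    t·PV
  1       500.00       494.5598       494.5598
  2       500.00       489.1789       978.3577
  3       500.00       483.8565     1,451.5694
  4    25,500.00    24,408.1890    97,632.7561
  Σ                 25,875.7842   100,557.2431
Price P = Σ PV = 25,875.7842.
Macaulay duration = Σ(t·PV) / P = 100,557.2431 / 25,875.7842 = 3.88615 half-year periods.
In years: 3.88615 / 2 = 1.94308 years.

1.94 years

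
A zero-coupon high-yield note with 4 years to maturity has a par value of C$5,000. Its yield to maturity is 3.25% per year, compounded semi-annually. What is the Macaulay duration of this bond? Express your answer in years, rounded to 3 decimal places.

4.000 years

A zero-coupon bond has a single cash flow at maturity, so its Macaulay duration equals its maturity: 4 years.
(Equivalently: 8 semi-annual periods ÷ 2 = 4 years.)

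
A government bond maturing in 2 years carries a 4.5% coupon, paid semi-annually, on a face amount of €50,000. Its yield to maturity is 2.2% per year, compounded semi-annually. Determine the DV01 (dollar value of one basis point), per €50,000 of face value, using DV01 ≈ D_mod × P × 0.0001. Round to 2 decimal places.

Periodic yield y = 0.011.
  t   CF        PV=CF/(1+0.011)^t    t·PV
  1     1,125.00     1,112.7596     1,112.7596
  2     1,125.00     1,100.6525     2,201.3049
  3     1,125.00     1,088.6770     3,266.0311
  4    51,125.00    48,936.0260   195,744.1042
  Σ                 52,238.1152   202,324.1998
P = 52,238.1152; D_Mac = 3.87311 half-year periods = 1.93656 yrs; D_mod = 1.91549 yrs.
DV01 ≈ 1.91549 × 52,238.1152 × 0.0001 = 10.006142.

€10.01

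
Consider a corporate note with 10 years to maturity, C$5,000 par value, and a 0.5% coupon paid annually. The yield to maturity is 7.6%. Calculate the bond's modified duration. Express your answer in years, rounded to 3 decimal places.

Periodic yield y = 0.076. First find Macaulay duration:
  t   CF        PV=CF/(1+0.076)^t    t·PV
  1        25.00        23.2342        23.2342
  2        25.00        21.5931        43.1862
  3        25.00        20.0680        60.2039
  4        25.00        18.6505        74.6021
  5        25.00        17.3332        86.6660
  6        25.00        16.1089        96.6535
  7        25.00        14.9711       104.7978
  8        25.00        13.9137       111.3094
  9        25.00        12.9309       116.3783
  10    5,025.00     2,415.5351    24,155.3510
  Σ                  2,574.3387    24,872.3824
P = 2,574.3387; Macaulay duration = 24,872.3824 / 2,574.3387 = 9.66166 years.
Modified duration = D_Mac / (1 + y) = 9.66166 / 1.076 = 8.97924 years.

8.979 years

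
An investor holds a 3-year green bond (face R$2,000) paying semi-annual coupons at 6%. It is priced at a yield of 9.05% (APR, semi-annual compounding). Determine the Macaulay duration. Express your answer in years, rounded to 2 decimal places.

2.78 years

Periodic yield y = 0.04525. Discount each cash flow and weight by its period:
  t   CF        PV=CF/(1+0.04525)^t    t·PV
  1        60.00        57.4025        57.4025
  2        60.00        54.9175       109.8350
  3        60.00        52.5401       157.6202
  4        60.00        50.2656       201.0622
  5        60.00        48.0895       240.4476
  6     2,060.00     1,579.5965     9,477.5790
  Σ                  1,842.8117    10,243.9466
Price P = Σ PV = 1,842.8117.
Macaulay duration = Σ(t·PV) / P = 10,243.9466 / 1,842.8117 = 5.55887 half-year periods.
In years: 5.55887 / 2 = 2.77943 years.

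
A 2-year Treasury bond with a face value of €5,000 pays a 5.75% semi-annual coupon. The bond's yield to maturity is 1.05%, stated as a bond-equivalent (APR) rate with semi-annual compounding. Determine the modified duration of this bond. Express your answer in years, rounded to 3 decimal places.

1.912 years

Periodic yield y = 0.00525. First find Macaulay duration:
  t   CF        PV=CF/(1+0.00525)^t    t·PV
  1       143.75       142.9993       142.9993
  2       143.75       142.2524       284.5049
  3       143.75       141.5095       424.5285
  4     5,143.75     5,037.1342    20,148.5370
  Σ                  5,463.8954    21,000.5696
P = 5,463.8954; Macaulay duration = 21,000.5696 / 5,463.8954 = 3.84352 half-year periods = 1.92176 years.
Modified duration = D_Mac / (1 + y) = 1.92176 / 1.00525 = 1.91172 years.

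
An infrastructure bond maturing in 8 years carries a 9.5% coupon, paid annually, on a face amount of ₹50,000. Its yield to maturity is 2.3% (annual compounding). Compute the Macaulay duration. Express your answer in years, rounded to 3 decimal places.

Periodic yield y = 0.023. Discount each cash flow and weight by its year:
  t   CF        PV=CF/(1+0.023)^t    t·PV
  1     4,750.00     4,643.2063     4,643.2063
  2     4,750.00     4,538.8135     9,077.6271
  3     4,750.00     4,436.7679    13,310.3036
  4     4,750.00     4,337.0165    17,348.0660
  5     4,750.00     4,239.5078    21,197.5391
  6     4,750.00     4,144.1914    24,865.1485
  7     4,750.00     4,051.0180    28,357.1260
  8    54,750.00    45,643.5120   365,148.0963
  Σ                 76,034.0335   483,947.1130
Price P = Σ PV = 76,034.0335.
Macaulay duration = Σ(t·PV) / P = 483,947.1130 / 76,034.0335 = 6.36487 years.

6.365 years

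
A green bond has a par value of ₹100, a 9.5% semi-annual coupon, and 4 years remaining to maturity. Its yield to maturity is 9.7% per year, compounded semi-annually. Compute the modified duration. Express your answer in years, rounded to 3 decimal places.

Periodic yield y = 0.0485. First find Macaulay duration:
  t   CF        PV=CF/(1+0.0485)^t    t·PV
  1         4.75         4.5303         4.5303
  2         4.75         4.3207         8.6415
  3         4.75         4.1209        12.3626
  4         4.75         3.9302        15.7210
  5         4.75         3.7484        18.7422
  6         4.75         3.5751        21.4503
  7         4.75         3.4097        23.8678
  8       104.75        71.7144       573.7154
  Σ                     99.3497       679.0312
P = 99.3497; Macaulay duration = 679.0312 / 99.3497 = 6.83476 half-year periods = 3.41738 years.
Modified duration = D_Mac / (1 + y) = 3.41738 / 1.0485 = 3.25930 years.

3.259 years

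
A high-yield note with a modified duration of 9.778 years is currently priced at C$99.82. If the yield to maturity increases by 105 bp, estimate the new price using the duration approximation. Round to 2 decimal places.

Duration approximation: ΔP/P ≈ -D_mod · Δy = -9.778 × (+0.0105) = -0.102669.
New price ≈ 99.82 × (1 - 0.102669) = 89.57158042.

C$89.57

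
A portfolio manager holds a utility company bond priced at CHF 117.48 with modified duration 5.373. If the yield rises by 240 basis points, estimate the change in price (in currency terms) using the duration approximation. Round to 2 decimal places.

Duration approximation: ΔP/P ≈ -D_mod · Δy = -5.373 × (+0.024) = -0.128952.
ΔP ≈ 117.48 × (-0.128952) = -15.14928096.

-CHF 15.15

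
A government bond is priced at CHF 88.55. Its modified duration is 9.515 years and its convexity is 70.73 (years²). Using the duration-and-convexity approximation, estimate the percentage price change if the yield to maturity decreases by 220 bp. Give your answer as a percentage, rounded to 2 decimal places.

Duration effect: -D_mod·Δy = -9.515 × (-0.022) = +0.209330
Convexity effect: ½·C·(Δy)² = 0.5 × 70.73 × (-0.022)² = +0.01711666
ΔP/P ≈ +0.209330 + 0.01711666 = +0.22644666
= +22.644666%.

+22.64%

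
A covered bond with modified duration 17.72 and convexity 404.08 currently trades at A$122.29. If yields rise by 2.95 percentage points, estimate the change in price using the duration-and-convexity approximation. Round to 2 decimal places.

Duration effect: -D_mod·Δy = -17.72 × (+0.0295) = -0.522740
Convexity effect: ½·C·(Δy)² = 0.5 × 404.08 × (0.0295)² = +0.17582531
ΔP/P ≈ -0.522740 + 0.17582531 = -0.34691469
ΔP ≈ 122.29 × (-0.34691469) = -42.4241974401.

-A$42.42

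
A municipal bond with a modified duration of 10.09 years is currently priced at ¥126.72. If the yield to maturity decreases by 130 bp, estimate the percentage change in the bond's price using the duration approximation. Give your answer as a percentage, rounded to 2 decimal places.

+13.12%

Duration approximation: ΔP/P ≈ -D_mod · Δy = -10.09 × (-0.013) = +0.131170.
As a percentage: +13.1170%.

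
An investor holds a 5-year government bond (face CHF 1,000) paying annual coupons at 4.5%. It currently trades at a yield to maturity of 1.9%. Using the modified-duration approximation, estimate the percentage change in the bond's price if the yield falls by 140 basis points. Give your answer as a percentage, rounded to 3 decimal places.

+6.339%

Periodic yield y = 0.019. Modified duration first:
  t   CF        PV=CF/(1+0.019)^t    t·PV
  1        45.00        44.1609        44.1609
  2        45.00        43.3375        86.6751
  3        45.00        42.5295       127.5884
  4        45.00        41.7365       166.9459
  5     1,045.00       951.1420     4,755.7101
  Σ                  1,122.9064     5,181.0804
P = 1,122.9064; D_Mac = 4.61399 yrs; D_mod = 4.61399/(1+0.019) = 4.52796 yrs.
ΔP/P ≈ -D_mod · Δy = -4.52796 × (-0.014) = +0.063391 = +6.3391%.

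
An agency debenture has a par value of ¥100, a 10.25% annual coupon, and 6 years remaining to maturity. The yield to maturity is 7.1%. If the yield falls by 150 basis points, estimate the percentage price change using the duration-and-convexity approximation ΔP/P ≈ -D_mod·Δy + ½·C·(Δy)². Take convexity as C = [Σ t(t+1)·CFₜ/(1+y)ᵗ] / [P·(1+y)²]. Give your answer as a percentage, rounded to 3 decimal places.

With y = 0.071:
  t   CF        PV=CF/(1+0.071)^t    t·PV        t(t+1)·PV
  1        10.25         9.5705         9.5705          19.1410
  2        10.25         8.9360        17.8721          53.6162
  3        10.25         8.3436        25.0309         100.1237
  4        10.25         7.7905        31.1620         155.8102
  5        10.25         7.2741        36.3703         218.2216
  6       110.25        73.0536       438.3218       3,068.2523
  Σ                    114.9684       558.3275       3,615.1650
P = 114.9684; D_Mac = 4.85636 yrs; D_mod = 4.53441 yrs; C = 27.41390.
Duration effect: -4.53441 × (-0.015) = +0.068016
Convexity effect: 0.5 × 27.41390 × (-0.015)² = +0.0030841
ΔP/P ≈ +0.068016 + 0.0030841 = +0.071100 = +7.1100%.

+7.110%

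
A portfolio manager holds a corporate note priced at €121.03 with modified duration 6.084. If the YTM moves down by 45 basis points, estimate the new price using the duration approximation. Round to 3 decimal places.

Duration approximation: ΔP/P ≈ -D_mod · Δy = -6.084 × (-0.0045) = +0.027378.
New price ≈ 121.03 × (1 + 0.027378) = 124.34355934.

€124.344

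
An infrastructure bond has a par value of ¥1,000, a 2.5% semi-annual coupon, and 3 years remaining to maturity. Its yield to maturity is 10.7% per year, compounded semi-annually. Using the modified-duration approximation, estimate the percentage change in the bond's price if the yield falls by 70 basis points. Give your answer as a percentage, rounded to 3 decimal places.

+1.924%

Periodic yield y = 0.0535. Modified duration first:
  t   CF        PV=CF/(1+0.0535)^t    t·PV
  1        12.50        11.8652        11.8652
  2        12.50        11.2627        22.5253
  3        12.50        10.6907        32.0721
  4        12.50        10.1478        40.5912
  5        12.50         9.6325        48.1623
  6     1,012.50       740.6070     4,443.6418
  Σ                    794.2058     4,598.8579
P = 794.2058; D_Mac = 5.79051 half-year periods = 2.89526 yrs; D_mod = 2.89526/(1+0.0535) = 2.74823 yrs.
ΔP/P ≈ -D_mod · Δy = -2.74823 × (-0.007) = +0.019238 = +1.9238%.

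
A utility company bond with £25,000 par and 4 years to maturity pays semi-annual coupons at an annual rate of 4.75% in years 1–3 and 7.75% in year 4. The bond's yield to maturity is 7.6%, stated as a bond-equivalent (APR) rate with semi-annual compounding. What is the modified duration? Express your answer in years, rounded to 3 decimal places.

Periodic yield y = 0.038. First find Macaulay duration:
  t   CF        PV=CF/(1+0.038)^t    t·PV
  1       593.75       572.0135       572.0135
  2       593.75       551.0727     1,102.1454
  3       593.75       530.8986     1,592.6957
  4       593.75       511.4630     2,045.8519
  5       593.75       492.7389     2,463.6945
  6       593.75       474.7003     2,848.2018
  7       968.75       746.1570     5,223.0993
  8    25,968.75    19,269.5786   154,156.6288
  Σ                 23,148.6226   170,004.3310
P = 23,148.6226; Macaulay duration = 170,004.3310 / 23,148.6226 = 7.34404 half-year periods = 3.67202 years.
Modified duration = D_Mac / (1 + y) = 3.67202 / 1.038 = 3.53759 years.

3.538 years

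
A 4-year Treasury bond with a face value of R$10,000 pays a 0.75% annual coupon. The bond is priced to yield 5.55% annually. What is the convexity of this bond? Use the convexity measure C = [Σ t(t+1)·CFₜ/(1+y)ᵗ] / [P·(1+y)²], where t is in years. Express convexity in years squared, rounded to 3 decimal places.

17.657

With y = 0.0555:
  t   CF        PV=CF/(1+0.0555)^t    t·PV        t(t+1)·PV
  1        75.00        71.0564        71.0564         142.1127
  2        75.00        67.3201       134.6402         403.9206
  3        75.00        63.7803       191.3409         765.3636
  4    10,075.00     8,117.3095    32,469.2379     162,346.1896
  Σ                  8,319.4663    32,866.2754     163,657.5866
P = 8,319.4663.
Convexity = Σ t(t+1)·PV / [P·(1+y)²] = 163,657.5866 / (8,319.4663 × 1.114080) = 17.65730.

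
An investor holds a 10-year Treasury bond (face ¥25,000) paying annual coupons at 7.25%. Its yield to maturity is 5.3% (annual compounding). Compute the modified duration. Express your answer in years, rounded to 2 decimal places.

7.25 years

Periodic yield y = 0.053. First find Macaulay duration:
  t   CF        PV=CF/(1+0.053)^t    t·PV
  1     1,812.50     1,721.2726     1,721.2726
  2     1,812.50     1,634.6368     3,269.2736
  3     1,812.50     1,552.3616     4,657.0849
  4     1,812.50     1,474.2276     5,896.9103
  5     1,812.50     1,400.0262     7,000.1309
  6     1,812.50     1,329.5595     7,977.3572
  7     1,812.50     1,262.6396     8,838.4774
  8     1,812.50     1,199.0880     9,592.7038
  9     1,812.50     1,138.7350    10,248.6151
  10   26,812.50    15,997.5545   159,975.5447
  Σ                 28,710.1014   219,177.3706
P = 28,710.1014; Macaulay duration = 219,177.3706 / 28,710.1014 = 7.63416 years.
Modified duration = D_Mac / (1 + y) = 7.63416 / 1.053 = 7.24991 years.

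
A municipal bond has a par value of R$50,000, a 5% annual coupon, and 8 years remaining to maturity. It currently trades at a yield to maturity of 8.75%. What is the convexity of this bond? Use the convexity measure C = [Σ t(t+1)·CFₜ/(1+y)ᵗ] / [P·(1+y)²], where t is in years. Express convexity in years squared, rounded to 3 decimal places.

47.047

With y = 0.0875:
  t   CF        PV=CF/(1+0.0875)^t    t·PV        t(t+1)·PV
  1     2,500.00     2,298.8506     2,298.8506       4,597.7011
  2     2,500.00     2,113.8856     4,227.7712      12,683.3135
  3     2,500.00     1,943.8028     5,831.4085      23,325.6341
  4     2,500.00     1,787.4049     7,149.6196      35,748.0982
  5     2,500.00     1,643.5907     8,217.9536      49,307.7216
  6     2,500.00     1,511.3478     9,068.0867      63,476.6071
  7     2,500.00     1,389.7451     9,728.2157      77,825.7252
  8    52,500.00    26,836.4570   214,691.6557   1,932,224.9017
  Σ                 39,525.0845   261,213.5616   2,199,189.7026
P = 39,525.0845.
Convexity = Σ t(t+1)·PV / [P·(1+y)²] = 2,199,189.7026 / (39,525.0845 × 1.182656) = 47.04694.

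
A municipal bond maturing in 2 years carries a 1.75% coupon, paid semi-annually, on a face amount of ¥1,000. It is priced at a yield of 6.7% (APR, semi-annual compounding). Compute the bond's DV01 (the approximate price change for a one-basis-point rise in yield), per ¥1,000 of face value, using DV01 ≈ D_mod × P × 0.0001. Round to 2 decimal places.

Periodic yield y = 0.0335.
  t   CF        PV=CF/(1+0.0335)^t    t·PV
  1         8.75         8.4664         8.4664
  2         8.75         8.1919        16.3839
  3         8.75         7.9264        23.7792
  4     1,008.75       884.1819     3,536.7276
  Σ                    908.7666     3,585.3571
P = 908.7666; D_Mac = 3.94530 half-year periods = 1.97265 yrs; D_mod = 1.90871 yrs.
DV01 ≈ 1.90871 × 908.7666 × 0.0001 = 0.173457.

¥0.17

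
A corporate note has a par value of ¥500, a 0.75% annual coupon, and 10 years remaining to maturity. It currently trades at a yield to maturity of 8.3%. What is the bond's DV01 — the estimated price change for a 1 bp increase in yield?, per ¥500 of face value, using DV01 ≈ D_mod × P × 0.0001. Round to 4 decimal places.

¥0.2191

Periodic yield y = 0.083.
  t   CF        PV=CF/(1+0.083)^t    t·PV
  1         3.75         3.4626         3.4626
  2         3.75         3.1972         6.3945
  3         3.75         2.9522         8.8566
  4         3.75         2.7259        10.9038
  5         3.75         2.5170        12.5852
  6         3.75         2.3241        13.9448
  7         3.75         2.1460        15.0221
  8         3.75         1.9815        15.8523
  9         3.75         1.8297        16.4671
  10      503.75       226.9502     2,269.5016
  Σ                    250.0865     2,372.9906
P = 250.0865; D_Mac = 9.48868 yrs; D_mod = 8.76148 yrs.
DV01 ≈ 8.76148 × 250.0865 × 0.0001 = 0.219113.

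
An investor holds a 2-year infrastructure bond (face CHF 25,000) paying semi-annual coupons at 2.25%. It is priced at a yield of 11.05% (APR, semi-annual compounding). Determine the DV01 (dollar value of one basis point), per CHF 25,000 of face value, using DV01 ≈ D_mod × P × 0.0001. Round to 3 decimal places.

Periodic yield y = 0.05525.
  t   CF        PV=CF/(1+0.05525)^t    t·PV
  1       281.25       266.5245       266.5245
  2       281.25       252.5700       505.1401
  3       281.25       239.3462       718.0385
  4    25,281.25    20,388.1162    81,552.4648
  Σ                 21,146.5569    83,042.1678
P = 21,146.5569; D_Mac = 3.92698 half-year periods = 1.96349 yrs; D_mod = 1.86069 yrs.
DV01 ≈ 1.86069 × 21,146.5569 × 0.0001 = 3.934715.

CHF 3.935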